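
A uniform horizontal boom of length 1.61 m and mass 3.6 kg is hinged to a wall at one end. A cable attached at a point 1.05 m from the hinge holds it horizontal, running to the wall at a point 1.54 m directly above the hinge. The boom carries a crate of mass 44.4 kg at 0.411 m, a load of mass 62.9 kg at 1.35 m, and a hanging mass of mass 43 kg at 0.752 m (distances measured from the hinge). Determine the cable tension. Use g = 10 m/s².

Taking torques about the hinge:
Beam weight: 3.6 × 10 = 36 N down at 0.805 m → arm 0.805 m, τ = 36 × 0.805 = 28.98 N·m clockwise.
Crate: 44.4 × 10 = 444 N down at 0.411 m → arm 0.411 m, τ = 444 × 0.411 = 182.5 N·m clockwise.
Load: 62.9 × 10 = 629 N down at 1.35 m → arm 1.35 m, τ = 629 × 1.35 = 849.2 N·m clockwise.
Hanging mass: 43 × 10 = 430 N down at 0.752 m → arm 0.752 m, τ = 430 × 0.752 = 323.4 N·m clockwise.
Total clockwise load moment = 1384 N·m.
The cable tension T acts at 1.05 m; only its component perpendicular to the boom, T sinθ, produces torque. sinθ = h/√(h²+d²) = 1.54/√(1.54²+1.05²) = 0.8262.
Setting net torque to zero: T × 1.05 × 0.8262 = 1384 → T = 1384 / 0.8675 = 1600 N.

T ≈ 1600 N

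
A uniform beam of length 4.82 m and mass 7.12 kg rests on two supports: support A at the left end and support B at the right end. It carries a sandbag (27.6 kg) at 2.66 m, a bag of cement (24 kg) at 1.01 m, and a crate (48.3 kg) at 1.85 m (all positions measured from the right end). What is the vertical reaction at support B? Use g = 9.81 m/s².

R_B ≈ 634 N

Take moments about support A.
Beam weight: 7.12 × 9.81 = 69.85 N down at 2.41 m → arm 2.41 m, τ = 69.85 × 2.41 = 168.3 N·m clockwise.
Sandbag: 27.6 × 9.81 = 270.8 N down at 2.66 m → arm 2.16 m, τ = 270.8 × 2.16 = 584.9 N·m clockwise.
Bag of cement: 24 × 9.81 = 235.4 N down at 1.01 m → arm 3.81 m, τ = 235.4 × 3.81 = 896.9 N·m clockwise.
Crate: 48.3 × 9.81 = 473.8 N down at 1.85 m → arm 2.97 m, τ = 473.8 × 2.97 = 1407 N·m clockwise.
Net load moment about support A = 3057 N·m clockwise.
Reaction R at support B is upward at 0 m, arm 4.82 m → moment R × 4.82 counterclockwise.
For rotational equilibrium, R × 4.82 = 3057, so R = 634 N.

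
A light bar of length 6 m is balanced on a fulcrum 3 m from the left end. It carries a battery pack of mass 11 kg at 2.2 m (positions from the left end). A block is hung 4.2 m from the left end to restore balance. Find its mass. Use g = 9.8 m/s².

Choose the fulcrum (at 3 m from the left end) as the axis so the support reaction has zero arm there.
Battery pack: 11 × 9.8 = 107.8 N down at 2.2 m → arm 0.8 m, τ = 107.8 × 0.8 = 86.24 N·m counterclockwise.
Net moment of known loads = 86.24 N·m counterclockwise.
An unknown mass m at 4.2 m has arm 1.2 m; its moment is m·g·1.2 clockwise.
Balancing moments: m × 9.8 × 1.2 = 86.24, giving m = 86.24 / (9.8 × 1.2) = 7.33 kg.

m ≈ 7.33 kg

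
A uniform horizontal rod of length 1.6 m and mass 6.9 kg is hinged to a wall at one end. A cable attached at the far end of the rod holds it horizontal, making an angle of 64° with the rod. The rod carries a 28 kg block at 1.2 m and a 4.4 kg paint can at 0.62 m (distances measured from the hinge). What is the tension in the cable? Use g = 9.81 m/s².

Sum moments about the hinge (the unknown hinge reaction has zero arm there).
Beam weight: 6.9 × 9.81 = 67.69 N down at 0.8 m → arm 0.8 m, τ = 67.69 × 0.8 = 54.15 N·m clockwise.
Block: 28 × 9.81 = 274.7 N down at 1.2 m → arm 1.2 m, τ = 274.7 × 1.2 = 329.6 N·m clockwise.
Paint can: 4.4 × 9.81 = 43.16 N down at 0.62 m → arm 0.62 m, τ = 43.16 × 0.62 = 26.76 N·m clockwise.
Total clockwise load moment = 410.5 N·m.
The cable tension T acts at 1.6 m; only its component perpendicular to the rod, T sinθ, produces torque. sin 64° = 0.8988.
Balancing moments: T × 1.6 × 0.8988 = 410.5, giving T = 410.5 / 1.438 = 285 N.

T ≈ 285 N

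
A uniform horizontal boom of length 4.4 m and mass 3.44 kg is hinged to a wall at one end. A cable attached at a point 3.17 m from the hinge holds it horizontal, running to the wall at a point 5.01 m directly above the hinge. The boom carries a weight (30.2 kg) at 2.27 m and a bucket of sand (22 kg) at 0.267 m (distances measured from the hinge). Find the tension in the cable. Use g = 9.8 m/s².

Take moments about the hinge.
Beam weight: 3.44 × 9.8 = 33.71 N down at 2.2 m → arm 2.2 m, τ = 33.71 × 2.2 = 74.16 N·m clockwise.
Weight: 30.2 × 9.8 = 296 N down at 2.27 m → arm 2.27 m, τ = 296 × 2.27 = 671.9 N·m clockwise.
Bucket of sand: 22 × 9.8 = 215.6 N down at 0.267 m → arm 0.267 m, τ = 215.6 × 0.267 = 57.57 N·m clockwise.
Total clockwise load moment = 803.6 N·m.
The cable tension T acts at 3.17 m; only its component perpendicular to the boom, T sinθ, produces torque. sinθ = h/√(h²+d²) = 5.01/√(5.01²+3.17²) = 0.845.
For rotational equilibrium, T × 3.17 × 0.845 = 803.6, so T = 803.6 / 2.679 = 300 N.

T ≈ 300 N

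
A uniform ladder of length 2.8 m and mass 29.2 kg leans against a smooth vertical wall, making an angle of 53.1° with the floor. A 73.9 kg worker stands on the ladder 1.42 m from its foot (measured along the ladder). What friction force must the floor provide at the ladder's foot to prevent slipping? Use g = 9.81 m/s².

Taking torques about the foot of the ladder:
Ladder weight 29.2×9.81 = 286.5 N acts at 1.4 m along the ladder; its horizontal arm is 1.4·cos53.1° = 0.8406 m → τ = 240.8 N·m clockwise.
Worker: 73.9×9.81 = 725 N at 1.42 m → arm 0.8526 m → τ = 618.1 N·m clockwise.
Wall normal N acts horizontally at the top; its moment arm is the height L sinθ = 2.8·sin53.1° = 2.239 m, counterclockwise.
For rotational equilibrium, N × 2.239 = 858.9, so N = 384 N.
ΣFx = 0: friction at the foot balances the wall's push, so f = N_wall = 384 N.

f ≈ 384 N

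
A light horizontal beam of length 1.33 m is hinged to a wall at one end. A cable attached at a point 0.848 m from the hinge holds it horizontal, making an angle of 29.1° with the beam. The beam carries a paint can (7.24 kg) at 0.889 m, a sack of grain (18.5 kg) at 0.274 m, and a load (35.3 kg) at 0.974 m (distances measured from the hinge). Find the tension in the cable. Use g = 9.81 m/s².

About the hinge:
Paint can: 7.24 × 9.81 = 71.02 N down at 0.889 m → arm 0.889 m, τ = 71.02 × 0.889 = 63.14 N·m clockwise.
Sack of grain: 18.5 × 9.81 = 181.5 N down at 0.274 m → arm 0.274 m, τ = 181.5 × 0.274 = 49.73 N·m clockwise.
Load: 35.3 × 9.81 = 346.3 N down at 0.974 m → arm 0.974 m, τ = 346.3 × 0.974 = 337.3 N·m clockwise.
Total clockwise load moment = 450.2 N·m.
The cable tension T acts at 0.848 m; only its component perpendicular to the beam, T sinθ, produces torque. sin 29.1° = 0.4863.
Setting net torque to zero: T × 0.848 × 0.4863 = 450.2 → T = 450.2 / 0.4124 = 1090 N.

T ≈ 1090 N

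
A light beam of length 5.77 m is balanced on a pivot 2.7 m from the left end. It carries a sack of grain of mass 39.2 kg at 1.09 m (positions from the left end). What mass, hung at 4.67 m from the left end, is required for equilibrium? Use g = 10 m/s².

Taking torques about the pivot (at 2.7 m from the left end):
Sack of grain: 39.2 × 10 = 392 N down at 1.09 m → arm 1.61 m, τ = 392 × 1.61 = 631.1 N·m counterclockwise.
Net moment of known loads = 631.1 N·m counterclockwise.
An unknown mass m at 4.67 m has arm 1.97 m; its moment is m·g·1.97 clockwise.
Balancing moments: m × 10 × 1.97 = 631.1, giving m = 631.1 / (10 × 1.97) = 32 kg.

m ≈ 32 kg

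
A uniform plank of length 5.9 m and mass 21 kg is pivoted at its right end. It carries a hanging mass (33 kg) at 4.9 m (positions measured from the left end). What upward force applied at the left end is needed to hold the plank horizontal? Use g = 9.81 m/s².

Take moments about the right end.
Beam weight: 21 × 9.81 = 206 N down at 2.95 m → arm 2.95 m, τ = 206 × 2.95 = 607.7 N·m counterclockwise.
Hanging mass: 33 × 9.81 = 323.7 N down at 4.9 m → arm 1 m, τ = 323.7 × 1 = 323.7 N·m counterclockwise.
Net moment of the loads = 931.4 N·m counterclockwise.
The upward force F acts at the left end, arm 5.9 m, giving F × 5.9 clockwise.
Στ = 0 ⇒ F × 5.9 = 931.4 ⇒ F = 931.4 / 5.9 = 158 N.

F ≈ 158 N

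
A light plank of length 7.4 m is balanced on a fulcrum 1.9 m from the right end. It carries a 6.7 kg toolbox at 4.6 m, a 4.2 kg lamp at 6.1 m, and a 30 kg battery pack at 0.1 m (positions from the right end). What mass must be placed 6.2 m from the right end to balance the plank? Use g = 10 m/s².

m ≈ 4.25 kg

Sum moments about the fulcrum (at 1.9 m from the right end) (the support reaction has zero arm there).
Toolbox: 6.7 × 10 = 67 N down at 4.6 m → arm 2.7 m, τ = 67 × 2.7 = 180.9 N·m counterclockwise.
Lamp: 4.2 × 10 = 42 N down at 6.1 m → arm 4.2 m, τ = 42 × 4.2 = 176.4 N·m counterclockwise.
Battery pack: 30 × 10 = 300 N down at 0.1 m → arm 1.8 m, τ = 300 × 1.8 = 540 N·m clockwise.
Net moment of known loads = 182.7 N·m clockwise.
An unknown mass m at 6.2 m has arm 4.3 m; its moment is m·g·4.3 counterclockwise.
For rotational equilibrium, m × 10 × 4.3 = 182.7, so m = 182.7 / (10 × 4.3) = 4.25 kg.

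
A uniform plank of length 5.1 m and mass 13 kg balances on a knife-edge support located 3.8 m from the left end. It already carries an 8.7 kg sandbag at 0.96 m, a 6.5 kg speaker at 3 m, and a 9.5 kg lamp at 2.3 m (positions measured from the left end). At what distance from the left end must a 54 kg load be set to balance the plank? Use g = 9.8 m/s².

x ≈ 4.92 m from the left end

Take moments about the knife-edge support (at 3.8 m from the left end).
Beam weight: 13 × 9.8 = 127.4 N down at 2.55 m → arm 1.25 m, τ = 127.4 × 1.25 = 159.2 N·m counterclockwise.
Sandbag: 8.7 × 9.8 = 85.26 N down at 0.96 m → arm 2.84 m, τ = 85.26 × 2.84 = 242.1 N·m counterclockwise.
Speaker: 6.5 × 9.8 = 63.7 N down at 3 m → arm 0.8 m, τ = 63.7 × 0.8 = 50.96 N·m counterclockwise.
Lamp: 9.5 × 9.8 = 93.1 N down at 2.3 m → arm 1.5 m, τ = 93.1 × 1.5 = 139.6 N·m counterclockwise.
Net moment of existing loads = 591.9 N·m counterclockwise.
The load weighs 54 × 9.8 = 529.2 N and must supply an equal clockwise moment, so its lever arm about the knife-edge support is 591.9 / 529.2 = 1.12 m.
That puts it at 3.8 + 1.12 = 4.92 m from the left end.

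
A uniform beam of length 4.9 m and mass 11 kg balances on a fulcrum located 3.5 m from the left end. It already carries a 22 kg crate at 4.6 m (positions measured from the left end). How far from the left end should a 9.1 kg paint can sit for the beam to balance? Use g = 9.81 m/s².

x ≈ 2.11 m from the left end

Sum moments about the fulcrum (at 3.5 m from the left end) (the support reaction has zero arm there).
Beam weight: 11 × 9.81 = 107.9 N down at 2.45 m → arm 1.05 m, τ = 107.9 × 1.05 = 113.3 N·m counterclockwise.
Crate: 22 × 9.81 = 215.8 N down at 4.6 m → arm 1.1 m, τ = 215.8 × 1.1 = 237.4 N·m clockwise.
Net moment of existing loads = 124.1 N·m clockwise.
The paint can weighs 9.1 × 9.81 = 89.27 N and must supply an equal counterclockwise moment, so its lever arm about the fulcrum is 124.1 / 89.27 = 1.39 m.
That puts it at 3.5 − 1.39 = 2.11 m from the left end.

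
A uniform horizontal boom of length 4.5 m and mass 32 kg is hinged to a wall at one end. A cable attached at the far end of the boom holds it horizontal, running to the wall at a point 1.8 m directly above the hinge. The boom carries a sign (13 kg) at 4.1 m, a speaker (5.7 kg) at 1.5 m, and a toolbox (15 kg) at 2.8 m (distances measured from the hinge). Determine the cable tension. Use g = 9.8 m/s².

T ≈ 1030 N

About the hinge:
Beam weight: 32 × 9.8 = 313.6 N down at 2.25 m → arm 2.25 m, τ = 313.6 × 2.25 = 705.6 N·m clockwise.
Sign: 13 × 9.8 = 127.4 N down at 4.1 m → arm 4.1 m, τ = 127.4 × 4.1 = 522.3 N·m clockwise.
Speaker: 5.7 × 9.8 = 55.86 N down at 1.5 m → arm 1.5 m, τ = 55.86 × 1.5 = 83.79 N·m clockwise.
Toolbox: 15 × 9.8 = 147 N down at 2.8 m → arm 2.8 m, τ = 147 × 2.8 = 411.6 N·m clockwise.
Total clockwise load moment = 1723 N·m.
The cable tension T acts at 4.5 m; only its component perpendicular to the boom, T sinθ, produces torque. sinθ = h/√(h²+d²) = 1.8/√(1.8²+4.5²) = 0.3714.
For rotational equilibrium, T × 4.5 × 0.3714 = 1723, so T = 1723 / 1.671 = 1030 N.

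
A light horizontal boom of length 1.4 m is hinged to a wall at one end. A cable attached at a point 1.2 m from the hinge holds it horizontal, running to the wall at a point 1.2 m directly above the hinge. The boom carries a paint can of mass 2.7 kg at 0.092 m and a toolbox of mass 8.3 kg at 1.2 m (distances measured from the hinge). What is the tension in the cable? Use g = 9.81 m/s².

About the hinge:
Paint can: 2.7 × 9.81 = 26.49 N down at 0.092 m → arm 0.092 m, τ = 26.49 × 0.092 = 2.437 N·m clockwise.
Toolbox: 8.3 × 9.81 = 81.42 N down at 1.2 m → arm 1.2 m, τ = 81.42 × 1.2 = 97.7 N·m clockwise.
Total clockwise load moment = 100.1 N·m.
The cable tension T acts at 1.2 m; only its component perpendicular to the boom, T sinθ, produces torque. sinθ = h/√(h²+d²) = 1.2/√(1.2²+1.2²) = 0.7071.
Setting net torque to zero: T × 1.2 × 0.7071 = 100.1 → T = 100.1 / 0.8485 = 118 N.

T ≈ 118 N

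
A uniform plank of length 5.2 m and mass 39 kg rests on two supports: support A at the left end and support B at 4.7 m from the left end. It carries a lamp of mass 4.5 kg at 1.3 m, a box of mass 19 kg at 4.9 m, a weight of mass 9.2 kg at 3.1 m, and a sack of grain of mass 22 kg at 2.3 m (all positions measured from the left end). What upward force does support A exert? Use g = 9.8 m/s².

R_A ≈ 336 N

Choose support B as the axis so its reaction then has zero moment arm.
Beam weight: 39 × 9.8 = 382.2 N down at 2.6 m → arm 2.1 m, τ = 382.2 × 2.1 = 802.6 N·m counterclockwise.
Lamp: 4.5 × 9.8 = 44.1 N down at 1.3 m → arm 3.4 m, τ = 44.1 × 3.4 = 149.9 N·m counterclockwise.
Box: 19 × 9.8 = 186.2 N down at 4.9 m → arm 0.2 m, τ = 186.2 × 0.2 = 37.24 N·m clockwise.
Weight: 9.2 × 9.8 = 90.16 N down at 3.1 m → arm 1.6 m, τ = 90.16 × 1.6 = 144.3 N·m counterclockwise.
Sack of grain: 22 × 9.8 = 215.6 N down at 2.3 m → arm 2.4 m, τ = 215.6 × 2.4 = 517.4 N·m counterclockwise.
Net load moment about support B = 1577 N·m counterclockwise.
Reaction R at support A is upward at 0 m, arm 4.7 m → moment R × 4.7 clockwise.
Setting net torque to zero: R × 4.7 = 1577 → R = 336 N.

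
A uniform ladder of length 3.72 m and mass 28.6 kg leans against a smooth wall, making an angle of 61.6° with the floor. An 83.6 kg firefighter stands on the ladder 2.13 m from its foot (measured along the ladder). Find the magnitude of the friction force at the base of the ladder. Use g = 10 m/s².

f ≈ 336 N

Take moments about the foot of the ladder.
Ladder weight 28.6×10 = 286 N acts at 1.86 m along the ladder; its horizontal arm is 1.86·cos61.6° = 0.8847 m → τ = 253 N·m clockwise.
Firefighter: 83.6×10 = 836 N at 2.13 m → arm 1.013 m → τ = 846.9 N·m clockwise.
Wall normal N acts horizontally at the top; its moment arm is the height L sinθ = 3.72·sin61.6° = 3.272 m, counterclockwise.
Balancing moments: N × 3.272 = 1100, giving N = 336 N.
ΣFx = 0: friction at the foot balances the wall's push, so f = N_wall = 336 N.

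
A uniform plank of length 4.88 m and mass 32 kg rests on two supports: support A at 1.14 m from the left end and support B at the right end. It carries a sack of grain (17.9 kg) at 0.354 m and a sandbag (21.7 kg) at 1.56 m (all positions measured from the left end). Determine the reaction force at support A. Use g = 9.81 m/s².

R_A ≈ 606 N

About support B:
Beam weight: 32 × 9.81 = 313.9 N down at 2.44 m → arm 2.44 m, τ = 313.9 × 2.44 = 765.9 N·m counterclockwise.
Sack of grain: 17.9 × 9.81 = 175.6 N down at 0.354 m → arm 4.526 m, τ = 175.6 × 4.526 = 794.8 N·m counterclockwise.
Sandbag: 21.7 × 9.81 = 212.9 N down at 1.56 m → arm 3.32 m, τ = 212.9 × 3.32 = 706.8 N·m counterclockwise.
Net load moment about support B = 2268 N·m counterclockwise.
Reaction R at support A is upward at 1.14 m, arm 3.74 m → moment R × 3.74 clockwise.
Setting net torque to zero: R × 3.74 = 2268 → R = 606 N.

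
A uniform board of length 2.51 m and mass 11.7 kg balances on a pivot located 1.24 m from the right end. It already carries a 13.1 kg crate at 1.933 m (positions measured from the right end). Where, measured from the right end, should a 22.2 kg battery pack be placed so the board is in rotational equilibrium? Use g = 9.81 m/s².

About the pivot (at 1.24 m from the right end):
Beam weight: 11.7 × 9.81 = 114.8 N down at 1.255 m → arm 0.015 m, τ = 114.8 × 0.015 = 1.722 N·m counterclockwise.
Crate: 13.1 × 9.81 = 128.5 N down at 1.933 m → arm 0.693 m, τ = 128.5 × 0.693 = 89.05 N·m counterclockwise.
Net moment of existing loads = 90.77 N·m counterclockwise.
The battery pack weighs 22.2 × 9.81 = 217.8 N and must supply an equal clockwise moment, so its lever arm about the pivot is 90.77 / 217.8 = 0.417 m.
That puts it at 1.24 − 0.417 = 0.823 m from the right end.

x ≈ 0.823 m from the right end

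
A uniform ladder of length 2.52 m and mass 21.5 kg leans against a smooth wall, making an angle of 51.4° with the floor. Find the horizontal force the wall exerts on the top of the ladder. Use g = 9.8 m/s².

Choose the foot of the ladder as the axis so the floor normal and friction both act there and drop out.
Ladder weight 21.5×9.8 = 210.7 N acts at 1.26 m along the ladder; its horizontal arm is 1.26·cos51.4° = 0.7861 m → τ = 165.6 N·m clockwise.
Wall normal N acts horizontally at the top; its moment arm is the height L sinθ = 2.52·sin51.4° = 1.969 m, counterclockwise.
Στ = 0 ⇒ N × 1.969 = 165.6 ⇒ N = 84.1 N.

N_wall ≈ 84.1 N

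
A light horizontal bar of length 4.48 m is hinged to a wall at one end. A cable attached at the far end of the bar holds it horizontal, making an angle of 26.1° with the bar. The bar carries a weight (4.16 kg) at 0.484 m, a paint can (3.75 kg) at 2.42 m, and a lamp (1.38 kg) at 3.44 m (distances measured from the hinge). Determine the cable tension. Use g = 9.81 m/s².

T ≈ 78.8 N

About the hinge:
Weight: 4.16 × 9.81 = 40.81 N down at 0.484 m → arm 0.484 m, τ = 40.81 × 0.484 = 19.75 N·m clockwise.
Paint can: 3.75 × 9.81 = 36.79 N down at 2.42 m → arm 2.42 m, τ = 36.79 × 2.42 = 89.03 N·m clockwise.
Lamp: 1.38 × 9.81 = 13.54 N down at 3.44 m → arm 3.44 m, τ = 13.54 × 3.44 = 46.58 N·m clockwise.
Total clockwise load moment = 155.4 N·m.
The cable tension T acts at 4.48 m; only its component perpendicular to the bar, T sinθ, produces torque. sin 26.1° = 0.4399.
For rotational equilibrium, T × 4.48 × 0.4399 = 155.4, so T = 155.4 / 1.971 = 78.8 N.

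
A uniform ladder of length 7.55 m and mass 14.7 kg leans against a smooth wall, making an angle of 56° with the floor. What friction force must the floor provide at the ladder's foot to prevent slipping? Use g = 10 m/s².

About the foot of the ladder:
Ladder weight 14.7×10 = 147 N acts at 3.775 m along the ladder; its horizontal arm is 3.775·cos56° = 2.111 m → τ = 310.3 N·m clockwise.
Wall normal N acts horizontally at the top; its moment arm is the height L sinθ = 7.55·sin56° = 6.259 m, counterclockwise.
For rotational equilibrium, N × 6.259 = 310.3, so N = 49.6 N.
ΣFx = 0: friction at the foot balances the wall's push, so f = N_wall = 49.6 N.

f ≈ 49.6 N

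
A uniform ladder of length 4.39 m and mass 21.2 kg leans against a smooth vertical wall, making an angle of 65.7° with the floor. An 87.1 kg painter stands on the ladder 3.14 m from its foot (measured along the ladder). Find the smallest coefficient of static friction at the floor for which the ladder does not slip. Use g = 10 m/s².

μ_min ≈ 0.304

Choose the foot of the ladder as the axis so the floor normal and friction both act there and drop out.
Ladder weight 21.2×10 = 212 N acts at 2.195 m along the ladder; its horizontal arm is 2.195·cos65.7° = 0.9033 m → τ = 191.5 N·m clockwise.
Painter: 87.1×10 = 871 N at 3.14 m → arm 1.292 m → τ = 1125 N·m clockwise.
Wall normal N acts horizontally at the top; its moment arm is the height L sinθ = 4.39·sin65.7° = 4.001 m, counterclockwise.
Setting net torque to zero: N × 4.001 = 1316 → N = 328.9 N.
ΣFx = 0 ⇒ f = N_wall = 328.9 N. ΣFy = 0 ⇒ N_floor = 1083 N.
μ_min = f / N_floor = 328.9 / 1083 = 0.304.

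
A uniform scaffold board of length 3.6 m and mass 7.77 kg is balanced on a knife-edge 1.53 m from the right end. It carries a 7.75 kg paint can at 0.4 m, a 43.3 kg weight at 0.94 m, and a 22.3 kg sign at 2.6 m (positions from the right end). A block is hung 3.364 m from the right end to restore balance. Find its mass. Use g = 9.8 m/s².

m ≈ 4.55 kg

Sum moments about the knife-edge (at 1.53 m from the right end) (the support reaction has zero arm there).
Beam weight: 7.77 × 9.8 = 76.15 N down at 1.8 m → arm 0.27 m, τ = 76.15 × 0.27 = 20.56 N·m counterclockwise.
Paint can: 7.75 × 9.8 = 75.95 N down at 0.4 m → arm 1.13 m, τ = 75.95 × 1.13 = 85.82 N·m clockwise.
Weight: 43.3 × 9.8 = 424.3 N down at 0.94 m → arm 0.59 m, τ = 424.3 × 0.59 = 250.3 N·m clockwise.
Sign: 22.3 × 9.8 = 218.5 N down at 2.6 m → arm 1.07 m, τ = 218.5 × 1.07 = 233.8 N·m counterclockwise.
Net moment of known loads = 81.76 N·m clockwise.
An unknown mass m at 3.364 m has arm 1.834 m; its moment is m·g·1.834 counterclockwise.
For rotational equilibrium, m × 9.8 × 1.834 = 81.76, so m = 81.76 / (9.8 × 1.834) = 4.55 kg.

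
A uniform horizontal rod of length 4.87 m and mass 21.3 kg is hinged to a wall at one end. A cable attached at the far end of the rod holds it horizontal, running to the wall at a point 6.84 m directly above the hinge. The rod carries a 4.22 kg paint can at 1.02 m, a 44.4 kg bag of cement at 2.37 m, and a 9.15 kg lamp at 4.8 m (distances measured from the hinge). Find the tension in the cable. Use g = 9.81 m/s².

Sum moments about the hinge (the unknown hinge reaction has zero arm there).
Beam weight: 21.3 × 9.81 = 209 N down at 2.435 m → arm 2.435 m, τ = 209 × 2.435 = 508.9 N·m clockwise.
Paint can: 4.22 × 9.81 = 41.4 N down at 1.02 m → arm 1.02 m, τ = 41.4 × 1.02 = 42.23 N·m clockwise.
Bag of cement: 44.4 × 9.81 = 435.6 N down at 2.37 m → arm 2.37 m, τ = 435.6 × 2.37 = 1032 N·m clockwise.
Lamp: 9.15 × 9.81 = 89.76 N down at 4.8 m → arm 4.8 m, τ = 89.76 × 4.8 = 430.8 N·m clockwise.
Total clockwise load moment = 2014 N·m.
The cable tension T acts at 4.87 m; only its component perpendicular to the rod, T sinθ, produces torque. sinθ = h/√(h²+d²) = 6.84/√(6.84²+4.87²) = 0.8146.
For rotational equilibrium, T × 4.87 × 0.8146 = 2014, so T = 2014 / 3.967 = 508 N.

T ≈ 508 N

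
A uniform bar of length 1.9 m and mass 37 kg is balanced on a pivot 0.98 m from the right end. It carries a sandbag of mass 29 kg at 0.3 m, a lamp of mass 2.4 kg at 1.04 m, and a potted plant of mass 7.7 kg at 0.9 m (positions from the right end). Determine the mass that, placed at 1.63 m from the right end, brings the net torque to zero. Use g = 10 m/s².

m ≈ 32.8 kg

About the pivot (at 0.98 m from the right end):
Beam weight: 37 × 10 = 370 N down at 0.95 m → arm 0.03 m, τ = 370 × 0.03 = 11.1 N·m clockwise.
Sandbag: 29 × 10 = 290 N down at 0.3 m → arm 0.68 m, τ = 290 × 0.68 = 197.2 N·m clockwise.
Lamp: 2.4 × 10 = 24 N down at 1.04 m → arm 0.06 m, τ = 24 × 0.06 = 1.44 N·m counterclockwise.
Potted plant: 7.7 × 10 = 77 N down at 0.9 m → arm 0.08 m, τ = 77 × 0.08 = 6.16 N·m clockwise.
Net moment of known loads = 213 N·m clockwise.
An unknown mass m at 1.63 m has arm 0.65 m; its moment is m·g·0.65 counterclockwise.
For rotational equilibrium, m × 10 × 0.65 = 213, so m = 213 / (10 × 0.65) = 32.8 kg.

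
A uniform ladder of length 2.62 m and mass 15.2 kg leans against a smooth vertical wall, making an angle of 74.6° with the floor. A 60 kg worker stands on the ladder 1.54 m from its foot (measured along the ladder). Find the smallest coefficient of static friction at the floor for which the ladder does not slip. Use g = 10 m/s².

μ_min ≈ 0.157

Taking torques about the foot of the ladder:
Ladder weight 15.2×10 = 152 N acts at 1.31 m along the ladder; its horizontal arm is 1.31·cos74.6° = 0.3479 m → τ = 52.88 N·m clockwise.
Worker: 60×10 = 600 N at 1.54 m → arm 0.409 m → τ = 245.4 N·m clockwise.
Wall normal N acts horizontally at the top; its moment arm is the height L sinθ = 2.62·sin74.6° = 2.526 m, counterclockwise.
For rotational equilibrium, N × 2.526 = 298.3, so N = 118.1 N.
ΣFx = 0 ⇒ f = N_wall = 118.1 N. ΣFy = 0 ⇒ N_floor = 752 N.
μ_min = f / N_floor = 118.1 / 752 = 0.157.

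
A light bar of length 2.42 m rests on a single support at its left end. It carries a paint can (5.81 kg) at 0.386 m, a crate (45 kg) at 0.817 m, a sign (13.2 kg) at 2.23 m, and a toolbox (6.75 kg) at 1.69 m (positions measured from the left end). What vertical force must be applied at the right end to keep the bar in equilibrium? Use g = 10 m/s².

F ≈ 330 N

Choose the left end as the axis so the unknown pivot reaction has zero arm there.
Paint can: 5.81 × 10 = 58.1 N down at 0.386 m → arm 0.386 m, τ = 58.1 × 0.386 = 22.43 N·m clockwise.
Crate: 45 × 10 = 450 N down at 0.817 m → arm 0.817 m, τ = 450 × 0.817 = 367.6 N·m clockwise.
Sign: 13.2 × 10 = 132 N down at 2.23 m → arm 2.23 m, τ = 132 × 2.23 = 294.4 N·m clockwise.
Toolbox: 6.75 × 10 = 67.5 N down at 1.69 m → arm 1.69 m, τ = 67.5 × 1.69 = 114.1 N·m clockwise.
Net moment of the loads = 798.5 N·m clockwise.
The upward force F acts at the right end, arm 2.42 m, giving F × 2.42 counterclockwise.
Setting net torque to zero: F × 2.42 = 798.5 → F = 798.5 / 2.42 = 330 N.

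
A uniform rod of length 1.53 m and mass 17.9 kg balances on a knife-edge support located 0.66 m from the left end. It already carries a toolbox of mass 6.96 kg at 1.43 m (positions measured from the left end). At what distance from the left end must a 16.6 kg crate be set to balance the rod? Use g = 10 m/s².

x ≈ 0.224 m from the left end

Take moments about the knife-edge support (at 0.66 m from the left end).
Beam weight: 17.9 × 10 = 179 N down at 0.765 m → arm 0.105 m, τ = 179 × 0.105 = 18.79 N·m clockwise.
Toolbox: 6.96 × 10 = 69.6 N down at 1.43 m → arm 0.77 m, τ = 69.6 × 0.77 = 53.59 N·m clockwise.
Net moment of existing loads = 72.38 N·m clockwise.
The crate weighs 16.6 × 10 = 166 N and must supply an equal counterclockwise moment, so its lever arm about the knife-edge support is 72.38 / 166 = 0.436 m.
That puts it at 0.66 − 0.436 = 0.224 m from the left end.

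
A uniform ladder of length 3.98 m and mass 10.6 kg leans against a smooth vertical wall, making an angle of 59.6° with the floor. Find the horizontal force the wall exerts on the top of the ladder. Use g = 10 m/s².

Taking torques about the foot of the ladder:
Ladder weight 10.6×10 = 106 N acts at 1.99 m along the ladder; its horizontal arm is 1.99·cos59.6° = 1.007 m → τ = 106.7 N·m clockwise.
Wall normal N acts horizontally at the top; its moment arm is the height L sinθ = 3.98·sin59.6° = 3.433 m, counterclockwise.
Balancing moments: N × 3.433 = 106.7, giving N = 31.1 N.

N_wall ≈ 31.1 N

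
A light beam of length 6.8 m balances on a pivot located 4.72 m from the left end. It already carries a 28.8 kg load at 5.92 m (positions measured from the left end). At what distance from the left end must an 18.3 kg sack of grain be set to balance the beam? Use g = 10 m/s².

Choose the pivot (at 4.72 m from the left end) as the axis so the support reaction has zero arm there.
Load: 28.8 × 10 = 288 N down at 5.92 m → arm 1.2 m, τ = 288 × 1.2 = 345.6 N·m clockwise.
Net moment of existing loads = 345.6 N·m clockwise.
The sack of grain weighs 18.3 × 10 = 183 N and must supply an equal counterclockwise moment, so its lever arm about the pivot is 345.6 / 183 = 1.89 m.
That puts it at 4.72 − 1.89 = 2.83 m from the left end.

x ≈ 2.83 m from the left end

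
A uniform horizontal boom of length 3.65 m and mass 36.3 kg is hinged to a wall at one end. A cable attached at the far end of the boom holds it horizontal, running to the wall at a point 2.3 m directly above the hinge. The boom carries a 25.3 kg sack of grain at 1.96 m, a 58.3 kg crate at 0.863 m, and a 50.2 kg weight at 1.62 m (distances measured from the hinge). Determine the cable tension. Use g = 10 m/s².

About the hinge:
Beam weight: 36.3 × 10 = 363 N down at 1.825 m → arm 1.825 m, τ = 363 × 1.825 = 662.5 N·m clockwise.
Sack of grain: 25.3 × 10 = 253 N down at 1.96 m → arm 1.96 m, τ = 253 × 1.96 = 495.9 N·m clockwise.
Crate: 58.3 × 10 = 583 N down at 0.863 m → arm 0.863 m, τ = 583 × 0.863 = 503.1 N·m clockwise.
Weight: 50.2 × 10 = 502 N down at 1.62 m → arm 1.62 m, τ = 502 × 1.62 = 813.2 N·m clockwise.
Total clockwise load moment = 2475 N·m.
The cable tension T acts at 3.65 m; only its component perpendicular to the boom, T sinθ, produces torque. sinθ = h/√(h²+d²) = 2.3/√(2.3²+3.65²) = 0.5331.
For rotational equilibrium, T × 3.65 × 0.5331 = 2475, so T = 2475 / 1.946 = 1270 N.

T ≈ 1270 N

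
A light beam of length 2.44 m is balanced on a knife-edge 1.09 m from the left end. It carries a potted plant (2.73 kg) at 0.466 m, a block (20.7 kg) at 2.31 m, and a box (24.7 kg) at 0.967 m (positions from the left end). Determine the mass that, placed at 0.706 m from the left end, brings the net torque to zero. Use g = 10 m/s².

About the knife-edge (at 1.09 m from the left end):
Potted plant: 2.73 × 10 = 27.3 N down at 0.466 m → arm 0.624 m, τ = 27.3 × 0.624 = 17.04 N·m counterclockwise.
Block: 20.7 × 10 = 207 N down at 2.31 m → arm 1.22 m, τ = 207 × 1.22 = 252.5 N·m clockwise.
Box: 24.7 × 10 = 247 N down at 0.967 m → arm 0.123 m, τ = 247 × 0.123 = 30.38 N·m counterclockwise.
Net moment of known loads = 205.1 N·m clockwise.
An unknown mass m at 0.706 m has arm 0.384 m; its moment is m·g·0.384 counterclockwise.
For rotational equilibrium, m × 10 × 0.384 = 205.1, so m = 205.1 / (10 × 0.384) = 53.4 kg.

m ≈ 53.4 kg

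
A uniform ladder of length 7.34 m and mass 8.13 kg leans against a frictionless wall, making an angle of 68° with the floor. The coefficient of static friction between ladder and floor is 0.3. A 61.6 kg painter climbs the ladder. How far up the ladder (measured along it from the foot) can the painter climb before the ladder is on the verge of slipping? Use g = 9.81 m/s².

Choose the foot of the ladder as the axis so the floor normal and friction both act there and drop out.
Ladder weight 8.13×9.81 = 79.76 N acts at 3.67 m along the ladder; its horizontal arm is 3.67·cos68° = 1.375 m → τ = 109.7 N·m clockwise.
Painter weight 61.6×9.81 = 604.3 N at distance d → arm d·cos68° → τ = 604.3·d·0.3746 clockwise.
Wall normal N at the top has arm L sinθ = 6.806 m counterclockwise, so Στ = 0 gives N·6.806 = 109.7 + 226.4·d.
ΣFy = 0 ⇒ N_floor = 684.1 N, so the maximum friction is μ_s·N_floor = 0.3×684.1 = 205.2 N. ΣFx = 0 ⇒ N_wall = f, so at the slipping point N = 205.2 N.
Substituting: 205.2×6.806 = 109.7 + 226.4·d ⇒ d = (1397 − 109.7) / 226.4 = 5.69 m.

d ≈ 5.69 m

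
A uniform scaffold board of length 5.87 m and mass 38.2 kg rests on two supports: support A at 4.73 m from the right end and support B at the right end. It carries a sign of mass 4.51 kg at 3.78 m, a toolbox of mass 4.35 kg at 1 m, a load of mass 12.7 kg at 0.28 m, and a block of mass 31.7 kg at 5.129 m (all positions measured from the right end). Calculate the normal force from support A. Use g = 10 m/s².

R_A ≈ 634 N

Taking torques about support B:
Beam weight: 38.2 × 10 = 382 N down at 2.935 m → arm 2.935 m, τ = 382 × 2.935 = 1121 N·m counterclockwise.
Sign: 4.51 × 10 = 45.1 N down at 3.78 m → arm 3.78 m, τ = 45.1 × 3.78 = 170.5 N·m counterclockwise.
Toolbox: 4.35 × 10 = 43.5 N down at 1 m → arm 1 m, τ = 43.5 × 1 = 43.5 N·m counterclockwise.
Load: 12.7 × 10 = 127 N down at 0.28 m → arm 0.28 m, τ = 127 × 0.28 = 35.56 N·m counterclockwise.
Block: 31.7 × 10 = 317 N down at 5.129 m → arm 5.129 m, τ = 317 × 5.129 = 1626 N·m counterclockwise.
Net load moment about support B = 2997 N·m counterclockwise.
Reaction R at support A is upward at 4.73 m, arm 4.73 m → moment R × 4.73 clockwise.
Balancing moments: R × 4.73 = 2997, giving R = 634 N.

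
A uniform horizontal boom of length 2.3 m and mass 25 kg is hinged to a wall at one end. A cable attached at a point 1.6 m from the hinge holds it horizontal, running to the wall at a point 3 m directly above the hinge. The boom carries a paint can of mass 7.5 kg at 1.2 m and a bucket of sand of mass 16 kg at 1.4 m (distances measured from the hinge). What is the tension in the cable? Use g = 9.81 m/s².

Taking torques about the hinge:
Beam weight: 25 × 9.81 = 245.2 N down at 1.15 m → arm 1.15 m, τ = 245.2 × 1.15 = 282 N·m clockwise.
Paint can: 7.5 × 9.81 = 73.58 N down at 1.2 m → arm 1.2 m, τ = 73.58 × 1.2 = 88.3 N·m clockwise.
Bucket of sand: 16 × 9.81 = 157 N down at 1.4 m → arm 1.4 m, τ = 157 × 1.4 = 219.8 N·m clockwise.
Total clockwise load moment = 590.1 N·m.
The cable tension T acts at 1.6 m; only its component perpendicular to the boom, T sinθ, produces torque. sinθ = h/√(h²+d²) = 3/√(3²+1.6²) = 0.8824.
Setting net torque to zero: T × 1.6 × 0.8824 = 590.1 → T = 590.1 / 1.412 = 418 N.

T ≈ 418 N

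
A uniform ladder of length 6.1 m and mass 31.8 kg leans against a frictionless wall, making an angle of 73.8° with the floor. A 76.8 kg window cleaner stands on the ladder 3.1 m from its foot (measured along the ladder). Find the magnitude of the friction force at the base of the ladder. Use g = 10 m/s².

f ≈ 160 N

Take moments about the foot of the ladder.
Ladder weight 31.8×10 = 318 N acts at 3.05 m along the ladder; its horizontal arm is 3.05·cos73.8° = 0.8509 m → τ = 270.6 N·m clockwise.
Window cleaner: 76.8×10 = 768 N at 3.1 m → arm 0.8649 m → τ = 664.2 N·m clockwise.
Wall normal N acts horizontally at the top; its moment arm is the height L sinθ = 6.1·sin73.8° = 5.858 m, counterclockwise.
For rotational equilibrium, N × 5.858 = 934.8, so N = 160 N.
ΣFx = 0: friction at the foot balances the wall's push, so f = N_wall = 160 N.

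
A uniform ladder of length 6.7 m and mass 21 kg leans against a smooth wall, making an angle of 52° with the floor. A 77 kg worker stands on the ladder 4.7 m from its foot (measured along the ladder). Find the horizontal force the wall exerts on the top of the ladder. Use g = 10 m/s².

Take moments about the foot of the ladder.
Ladder weight 21×10 = 210 N acts at 3.35 m along the ladder; its horizontal arm is 3.35·cos52° = 2.062 m → τ = 433 N·m clockwise.
Worker: 77×10 = 770 N at 4.7 m → arm 2.894 m → τ = 2228 N·m clockwise.
Wall normal N acts horizontally at the top; its moment arm is the height L sinθ = 6.7·sin52° = 5.28 m, counterclockwise.
Στ = 0 ⇒ N × 5.28 = 2661 ⇒ N = 504 N.

N_wall ≈ 504 N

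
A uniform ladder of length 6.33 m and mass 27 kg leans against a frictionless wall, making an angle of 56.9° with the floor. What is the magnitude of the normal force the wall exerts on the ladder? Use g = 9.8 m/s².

Choose the foot of the ladder as the axis so the floor normal and friction both act there and drop out.
Ladder weight 27×9.8 = 264.6 N acts at 3.165 m along the ladder; its horizontal arm is 3.165·cos56.9° = 1.728 m → τ = 457.2 N·m clockwise.
Wall normal N acts horizontally at the top; its moment arm is the height L sinθ = 6.33·sin56.9° = 5.303 m, counterclockwise.
For rotational equilibrium, N × 5.303 = 457.2, so N = 86.2 N.

N_wall ≈ 86.2 N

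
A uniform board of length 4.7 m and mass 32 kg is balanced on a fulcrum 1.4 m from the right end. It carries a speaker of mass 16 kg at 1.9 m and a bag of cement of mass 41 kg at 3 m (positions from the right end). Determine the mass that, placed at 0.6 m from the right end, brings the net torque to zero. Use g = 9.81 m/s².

Choose the fulcrum (at 1.4 m from the right end) as the axis so the support reaction has zero arm there.
Beam weight: 32 × 9.81 = 313.9 N down at 2.35 m → arm 0.95 m, τ = 313.9 × 0.95 = 298.2 N·m counterclockwise.
Speaker: 16 × 9.81 = 157 N down at 1.9 m → arm 0.5 m, τ = 157 × 0.5 = 78.5 N·m counterclockwise.
Bag of cement: 41 × 9.81 = 402.2 N down at 3 m → arm 1.6 m, τ = 402.2 × 1.6 = 643.5 N·m counterclockwise.
Net moment of known loads = 1020 N·m counterclockwise.
An unknown mass m at 0.6 m has arm 0.8 m; its moment is m·g·0.8 clockwise.
Setting net torque to zero: m × 9.81 × 0.8 = 1020 → m = 1020 / (9.81 × 0.8) = 130 kg.

m ≈ 130 kg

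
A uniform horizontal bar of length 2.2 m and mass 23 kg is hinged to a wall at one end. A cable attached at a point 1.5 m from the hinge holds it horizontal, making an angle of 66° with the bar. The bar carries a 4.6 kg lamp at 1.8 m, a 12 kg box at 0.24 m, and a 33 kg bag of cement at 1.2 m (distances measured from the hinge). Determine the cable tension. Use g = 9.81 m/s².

T ≈ 545 N

Taking torques about the hinge:
Beam weight: 23 × 9.81 = 225.6 N down at 1.1 m → arm 1.1 m, τ = 225.6 × 1.1 = 248.2 N·m clockwise.
Lamp: 4.6 × 9.81 = 45.13 N down at 1.8 m → arm 1.8 m, τ = 45.13 × 1.8 = 81.23 N·m clockwise.
Box: 12 × 9.81 = 117.7 N down at 0.24 m → arm 0.24 m, τ = 117.7 × 0.24 = 28.25 N·m clockwise.
Bag of cement: 33 × 9.81 = 323.7 N down at 1.2 m → arm 1.2 m, τ = 323.7 × 1.2 = 388.4 N·m clockwise.
Total clockwise load moment = 746.1 N·m.
The cable tension T acts at 1.5 m; only its component perpendicular to the bar, T sinθ, produces torque. sin 66° = 0.9135.
Στ = 0 ⇒ T × 1.5 × 0.9135 = 746.1 ⇒ T = 746.1 / 1.37 = 545 N.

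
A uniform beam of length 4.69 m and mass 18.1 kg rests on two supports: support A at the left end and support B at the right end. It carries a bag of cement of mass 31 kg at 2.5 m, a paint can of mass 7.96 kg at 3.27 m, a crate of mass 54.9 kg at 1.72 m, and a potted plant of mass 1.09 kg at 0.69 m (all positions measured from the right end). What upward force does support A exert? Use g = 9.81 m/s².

About support B:
Beam weight: 18.1 × 9.81 = 177.6 N down at 2.345 m → arm 2.345 m, τ = 177.6 × 2.345 = 416.5 N·m counterclockwise.
Bag of cement: 31 × 9.81 = 304.1 N down at 2.5 m → arm 2.5 m, τ = 304.1 × 2.5 = 760.2 N·m counterclockwise.
Paint can: 7.96 × 9.81 = 78.09 N down at 3.27 m → arm 3.27 m, τ = 78.09 × 3.27 = 255.4 N·m counterclockwise.
Crate: 54.9 × 9.81 = 538.6 N down at 1.72 m → arm 1.72 m, τ = 538.6 × 1.72 = 926.4 N·m counterclockwise.
Potted plant: 1.09 × 9.81 = 10.69 N down at 0.69 m → arm 0.69 m, τ = 10.69 × 0.69 = 7.376 N·m counterclockwise.
Net load moment about support B = 2366 N·m counterclockwise.
Reaction R at support A is upward at 4.69 m, arm 4.69 m → moment R × 4.69 clockwise.
For rotational equilibrium, R × 4.69 = 2366, so R = 504 N.

R_A ≈ 504 N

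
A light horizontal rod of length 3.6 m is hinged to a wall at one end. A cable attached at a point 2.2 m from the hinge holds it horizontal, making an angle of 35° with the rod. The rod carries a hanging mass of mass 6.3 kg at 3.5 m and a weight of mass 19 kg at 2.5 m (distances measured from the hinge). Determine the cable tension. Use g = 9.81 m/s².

T ≈ 541 N

Sum moments about the hinge (the unknown hinge reaction has zero arm there).
Hanging mass: 6.3 × 9.81 = 61.8 N down at 3.5 m → arm 3.5 m, τ = 61.8 × 3.5 = 216.3 N·m clockwise.
Weight: 19 × 9.81 = 186.4 N down at 2.5 m → arm 2.5 m, τ = 186.4 × 2.5 = 466 N·m clockwise.
Total clockwise load moment = 682.3 N·m.
The cable tension T acts at 2.2 m; only its component perpendicular to the rod, T sinθ, produces torque. sin 35° = 0.5736.
Balancing moments: T × 2.2 × 0.5736 = 682.3, giving T = 682.3 / 1.262 = 541 N.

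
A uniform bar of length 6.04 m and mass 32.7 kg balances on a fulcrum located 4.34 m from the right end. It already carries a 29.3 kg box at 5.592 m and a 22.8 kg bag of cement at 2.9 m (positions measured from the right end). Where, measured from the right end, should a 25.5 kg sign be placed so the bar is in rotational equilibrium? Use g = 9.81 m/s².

x ≈ 5.88 m from the right end

Sum moments about the fulcrum (at 4.34 m from the right end) (the support reaction has zero arm there).
Beam weight: 32.7 × 9.81 = 320.8 N down at 3.02 m → arm 1.32 m, τ = 320.8 × 1.32 = 423.5 N·m clockwise.
Box: 29.3 × 9.81 = 287.4 N down at 5.592 m → arm 1.252 m, τ = 287.4 × 1.252 = 359.8 N·m counterclockwise.
Bag of cement: 22.8 × 9.81 = 223.7 N down at 2.9 m → arm 1.44 m, τ = 223.7 × 1.44 = 322.1 N·m clockwise.
Net moment of existing loads = 385.8 N·m clockwise.
The sign weighs 25.5 × 9.81 = 250.2 N and must supply an equal counterclockwise moment, so its lever arm about the fulcrum is 385.8 / 250.2 = 1.54 m.
That puts it at 4.34 + 1.54 = 5.88 m from the right end.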